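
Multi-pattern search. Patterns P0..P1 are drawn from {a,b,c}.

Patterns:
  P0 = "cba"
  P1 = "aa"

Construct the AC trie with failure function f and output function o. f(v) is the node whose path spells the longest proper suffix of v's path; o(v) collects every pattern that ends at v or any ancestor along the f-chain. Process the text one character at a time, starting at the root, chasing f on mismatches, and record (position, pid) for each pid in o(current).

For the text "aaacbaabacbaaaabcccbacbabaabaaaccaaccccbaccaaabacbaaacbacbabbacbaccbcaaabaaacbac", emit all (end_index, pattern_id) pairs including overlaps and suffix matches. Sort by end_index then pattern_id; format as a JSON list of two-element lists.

Construct AC machine:
Trie nodes:
  n0 'ε': a→4 c→1
  n1 'c': b→2
  n2 'cb': a→3
  n3 'cba': ·  ←P0
  n4 'a': a→5
  n5 'aa': ·  ←P1

Failure links (BFS by depth):
  n1('c'): parent n0 fail=0; on 'c' 0 → fail=0;  out ∅∪∅=∅
  n4('a'): parent n0 fail=0; on 'a' 0 → fail=0;  out ∅∪∅=∅
  n2('cb'): parent n1 fail=0; on 'b' 0 → fail=0;  out ∅∪∅=∅
  n5('aa'): parent n4 fail=0; on 'a' 0 → fail=4;  out {1}∪∅={1}
  n3('cba'): parent n2 fail=0; on 'a' 0 → fail=4;  out {0}∪∅={0}

Run:
[0] read 'a'  n0⇒n4
[1] read 'a'  n4⇒n5  emit P1@[0:1]
[2] read 'a'  n5⇒n5 ·f  emit P1@[1:2]
[3] read 'c'  n5⇒n1 ·f
[4] read 'b'  n1⇒n2
[5] read 'a'  n2⇒n3  emit P0@[3:5]
[6] read 'a'  n3⇒n5 ·f  emit P1@[5:6]
[7] read 'b'  n5⇒n0 ·f
[8] read 'a'  n0⇒n4
[9] read 'c'  n4⇒n1 ·f
[10] read 'b'  n1⇒n2
[11] read 'a'  n2⇒n3  emit P0@[9:11]
[12] read 'a'  n3⇒n5 ·f  emit P1@[11:12]
[13] read 'a'  n5⇒n5 ·f  emit P1@[12:13]
[14] read 'a'  n5⇒n5 ·f  emit P1@[13:14]
[15] read 'b'  n5⇒n0 ·f
[16] read 'c'  n0⇒n1
[17] read 'c'  n1⇒n1 ·f
[18] read 'c'  n1⇒n1 ·f
[19] read 'b'  n1⇒n2
[20] read 'a'  n2⇒n3  emit P0@[18:20]
[21] read 'c'  n3⇒n1 ·f
[22] read 'b'  n1⇒n2
[23] read 'a'  n2⇒n3  emit P0@[21:23]
[24] read 'b'  n3⇒n0 ·f
[25] read 'a'  n0⇒n4
[26] read 'a'  n4⇒n5  emit P1@[25:26]
[27] read 'b'  n5⇒n0 ·f
[28] read 'a'  n0⇒n4
[29] read 'a'  n4⇒n5  emit P1@[28:29]
[30] read 'a'  n5⇒n5 ·f  emit P1@[29:30]
[31] read 'c'  n5⇒n1 ·f
[32] read 'c'  n1⇒n1 ·f
[33] read 'a'  n1⇒n4 ·f
[34] read 'a'  n4⇒n5  emit P1@[33:34]
[35] read 'c'  n5⇒n1 ·f
[36] read 'c'  n1⇒n1 ·f
[37] read 'c'  n1⇒n1 ·f
[38] read 'c'  n1⇒n1 ·f
[39] read 'b'  n1⇒n2
[40] read 'a'  n2⇒n3  emit P0@[38:40]
[41] read 'c'  n3⇒n1 ·f
[42] read 'c'  n1⇒n1 ·f
[43] read 'a'  n1⇒n4 ·f
[44] read 'a'  n4⇒n5  emit P1@[43:44]
[45] read 'a'  n5⇒n5 ·f  emit P1@[44:45]
[46] read 'b'  n5⇒n0 ·f
[47] read 'a'  n0⇒n4
[48] read 'c'  n4⇒n1 ·f
[49] read 'b'  n1⇒n2
[50] read 'a'  n2⇒n3  emit P0@[48:50]
[51] read 'a'  n3⇒n5 ·f  emit P1@[50:51]
[52] read 'a'  n5⇒n5 ·f  emit P1@[51:52]
[53] read 'c'  n5⇒n1 ·f
[54] read 'b'  n1⇒n2
[55] read 'a'  n2⇒n3  emit P0@[53:55]
[56] read 'c'  n3⇒n1 ·f
[57] read 'b'  n1⇒n2
[58] read 'a'  n2⇒n3  emit P0@[56:58]
[59] read 'b'  n3⇒n0 ·f
[60] read 'b'  n0⇒n0
[61] read 'a'  n0⇒n4
[62] read 'c'  n4⇒n1 ·f
[63] read 'b'  n1⇒n2
[64] read 'a'  n2⇒n3  emit P0@[62:64]
[65] read 'c'  n3⇒n1 ·f
[66] read 'c'  n1⇒n1 ·f
[67] read 'b'  n1⇒n2
[68] read 'c'  n2⇒n1 ·f
[69] read 'a'  n1⇒n4 ·f
[70] read 'a'  n4⇒n5  emit P1@[69:70]
[71] read 'a'  n5⇒n5 ·f  emit P1@[70:71]
[72] read 'b'  n5⇒n0 ·f
[73] read 'a'  n0⇒n4
[74] read 'a'  n4⇒n5  emit P1@[73:74]
[75] read 'a'  n5⇒n5 ·f  emit P1@[74:75]
[76] read 'c'  n5⇒n1 ·f
[77] read 'b'  n1⇒n2
[78] read 'a'  n2⇒n3  emit P0@[76:78]
[79] read 'c'  n3⇒n1 ·f

Matches: [[1,1],[2,1],[5,0],[6,1],[11,0],[12,1],[13,1],[14,1],[20,0],[23,0],[26,1],[29,1],[30,1],[34,1],[40,0],[44,1],[45,1],[50,0],[51,1],[52,1],[55,0],[58,0],[64,0],[70,1],[71,1],[74,1],[75,1],[78,0]]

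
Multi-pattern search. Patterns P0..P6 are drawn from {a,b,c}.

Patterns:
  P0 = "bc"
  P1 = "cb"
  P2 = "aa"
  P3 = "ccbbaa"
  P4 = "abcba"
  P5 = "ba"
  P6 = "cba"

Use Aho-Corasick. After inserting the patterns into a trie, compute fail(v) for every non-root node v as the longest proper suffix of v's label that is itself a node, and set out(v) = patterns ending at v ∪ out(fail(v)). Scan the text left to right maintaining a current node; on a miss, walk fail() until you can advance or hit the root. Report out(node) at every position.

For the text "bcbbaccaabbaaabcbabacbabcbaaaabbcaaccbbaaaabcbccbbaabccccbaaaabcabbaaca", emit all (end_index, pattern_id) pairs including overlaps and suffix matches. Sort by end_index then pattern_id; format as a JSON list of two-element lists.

Build automaton:
Trie (insert patterns):
  0='ε' goto a→5 b→1 c→3
  1='b' goto a→16 c→2
  2='bc' goto ·  [P0 ends]
  3='c' goto b→4 c→7
  4='cb' goto a→17  [P1 ends]
  5='a' goto a→6 b→12
  6='aa' goto ·  [P2 ends]
  7='cc' goto b→8
  8='ccb' goto b→9
  9='ccbb' goto a→10
  10='ccbba' goto a→11
  11='ccbbaa' goto ·  [P3 ends]
  12='ab' goto c→13
  13='abc' goto b→14
  14='abcb' goto a→15
  15='abcba' goto ·  [P4 ends]
  16='ba' goto ·  [P5 ends]
  17='cba' goto ·  [P6 ends]

Failure links (BFS by depth):
  n1('b'): parent n0 fail=0; on 'b' 0 → fail=0;  out ∅∪∅=∅
  n3('c'): parent n0 fail=0; on 'c' 0 → fail=0;  out ∅∪∅=∅
  n5('a'): parent n0 fail=0; on 'a' 0 → fail=0;  out ∅∪∅=∅
  n2('bc'): parent n1 fail=0; on 'c' 0 → fail=3;  out {0}∪∅={0}
  n4('cb'): parent n3 fail=0; on 'b' 0 → fail=1;  out {1}∪∅={1}
  n6('aa'): parent n5 fail=0; on 'a' 0 → fail=5;  out {2}∪∅={2}
  n7('cc'): parent n3 fail=0; on 'c' 0 → fail=3;  out ∅∪∅=∅
  n12('ab'): parent n5 fail=0; on 'b' 0 → fail=1;  out ∅∪∅=∅
  n16('ba'): parent n1 fail=0; on 'a' 0 → fail=5;  out {5}∪∅={5}
  n8('ccb'): parent n7 fail=3; on 'b' 3 → fail=4;  out ∅∪{1}={1}
  n13('abc'): parent n12 fail=1; on 'c' 1 → fail=2;  out ∅∪{0}={0}
  n17('cba'): parent n4 fail=1; on 'a' 1 → fail=16;  out {6}∪{5}={5,6}
  n9('ccbb'): parent n8 fail=4; on 'b' 4→1→0 → fail=1;  out ∅∪∅=∅
  n14('abcb'): parent n13 fail=2; on 'b' 2→3 → fail=4;  out ∅∪{1}={1}
  n10('ccbba'): parent n9 fail=1; on 'a' 1 → fail=16;  out ∅∪{5}={5}
  n15('abcba'): parent n14 fail=4; on 'a' 4 → fail=17;  out {4}∪{5,6}={4,5,6}
  n11('ccbbaa'): parent n10 fail=16; on 'a' 16→5 → fail=6;  out {3}∪{2}={2,3}

Scan:
pos 0 'b': at 1
pos 1 'c': at 2  → match P0@[0:1]
pos 2 'b': at 4 ·f  → match P1@[1:2]
pos 3 'b': at 1 ·f
pos 4 'a': at 16  → match P5@[3:4]
pos 5 'c': at 3 ·f
pos 6 'c': at 7
pos 7 'a': at 5 ·f
pos 8 'a': at 6  → match P2@[7:8]
pos 9 'b': at 12 ·f
pos 10 'b': at 1 ·f
pos 11 'a': at 16  → match P5@[10:11]
pos 12 'a': at 6 ·f  → match P2@[11:12]
pos 13 'a': at 6 ·f  → match P2@[12:13]
pos 14 'b': at 12 ·f
pos 15 'c': at 13  → match P0@[14:15]
pos 16 'b': at 14  → match P1@[15:16]
pos 17 'a': at 15  → match P4@[13:17],P5@[16:17],P6@[15:17]
pos 18 'b': at 12 ·f
pos 19 'a': at 16 ·f  → match P5@[18:19]
pos 20 'c': at 3 ·f
pos 21 'b': at 4  → match P1@[20:21]
pos 22 'a': at 17  → match P5@[21:22],P6@[20:22]
pos 23 'b': at 12 ·f
pos 24 'c': at 13  → match P0@[23:24]
pos 25 'b': at 14  → match P1@[24:25]
pos 26 'a': at 15  → match P4@[22:26],P5@[25:26],P6@[24:26]
pos 27 'a': at 6 ·f  → match P2@[26:27]
pos 28 'a': at 6 ·f  → match P2@[27:28]
pos 29 'a': at 6 ·f  → match P2@[28:29]
pos 30 'b': at 12 ·f
pos 31 'b': at 1 ·f
pos 32 'c': at 2  → match P0@[31:32]
pos 33 'a': at 5 ·f
pos 34 'a': at 6  → match P2@[33:34]
pos 35 'c': at 3 ·f
pos 36 'c': at 7
pos 37 'b': at 8  → match P1@[36:37]
pos 38 'b': at 9
pos 39 'a': at 10  → match P5@[38:39]
pos 40 'a': at 11  → match P2@[39:40],P3@[35:40]
pos 41 'a': at 6 ·f  → match P2@[40:41]
pos 42 'a': at 6 ·f  → match P2@[41:42]
pos 43 'b': at 12 ·f
pos 44 'c': at 13  → match P0@[43:44]
pos 45 'b': at 14  → match P1@[44:45]
pos 46 'c': at 2 ·f  → match P0@[45:46]
pos 47 'c': at 7 ·f
pos 48 'b': at 8  → match P1@[47:48]
pos 49 'b': at 9
pos 50 'a': at 10  → match P5@[49:50]
pos 51 'a': at 11  → match P2@[50:51],P3@[46:51]
pos 52 'b': at 12 ·f
pos 53 'c': at 13  → match P0@[52:53]
pos 54 'c': at 7 ·f
pos 55 'c': at 7 ·f
pos 56 'c': at 7 ·f
pos 57 'b': at 8  → match P1@[56:57]
pos 58 'a': at 17 ·f  → match P5@[57:58],P6@[56:58]
pos 59 'a': at 6 ·f  → match P2@[58:59]
pos 60 'a': at 6 ·f  → match P2@[59:60]
pos 61 'a': at 6 ·f  → match P2@[60:61]
pos 62 'b': at 12 ·f
pos 63 'c': at 13  → match P0@[62:63]
pos 64 'a': at 5 ·f
pos 65 'b': at 12
pos 66 'b': at 1 ·f
pos 67 'a': at 16  → match P5@[66:67]
pos 68 'a': at 6 ·f  → match P2@[67:68]
pos 69 'c': at 3 ·f
pos 70 'a': at 5 ·f

Matches: [[1,0],[2,1],[4,5],[8,2],[11,5],[12,2],[13,2],[15,0],[16,1],[17,4],[17,5],[17,6],[19,5],[21,1],[22,5],[22,6],[24,0],[25,1],[26,4],[26,5],[26,6],[27,2],[28,2],[29,2],[32,0],[34,2],[37,1],[39,5],[40,2],[40,3],[41,2],[42,2],[44,0],[45,1],[46,0],[48,1],[50,5],[51,2],[51,3],[53,0],[57,1],[58,5],[58,6],[59,2],[60,2],[61,2],[63,0],[67,5],[68,2]]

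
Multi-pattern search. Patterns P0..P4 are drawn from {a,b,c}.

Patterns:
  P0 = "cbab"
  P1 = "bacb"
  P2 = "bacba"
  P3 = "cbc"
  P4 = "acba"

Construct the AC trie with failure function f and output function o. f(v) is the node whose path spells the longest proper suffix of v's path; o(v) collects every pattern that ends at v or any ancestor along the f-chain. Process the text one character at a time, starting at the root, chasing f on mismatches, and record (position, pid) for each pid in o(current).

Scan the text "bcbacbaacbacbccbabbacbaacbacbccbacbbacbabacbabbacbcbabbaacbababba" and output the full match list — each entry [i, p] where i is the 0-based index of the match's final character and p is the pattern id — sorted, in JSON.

Build:
Trie nodes:
  0='ε' goto a→11 b→5 c→1
  1='c' goto b→2
  2='cb' goto a→3 c→10
  3='cba' goto b→4
  4='cbab' goto ·  ←P0
  5='b' goto a→6
  6='ba' goto c→7
  7='bac' goto b→8
  8='bacb' goto a→9  ←P1
  9='bacba' goto ·  ←P2
  10='cbc' goto ·  ←P3
  11='a' goto c→12
  12='ac' goto b→13
  13='acb' goto a→14
  14='acba' goto ·  ←P4

Failure links (BFS by depth):
  fail(1) 'c': from fail(0)=0 chase 'c': 0 ⇒ 0;  out=∅∪out(0)=∅
  fail(5) 'b': from fail(0)=0 chase 'b': 0 ⇒ 0;  out=∅∪out(0)=∅
  fail(11) 'a': from fail(0)=0 chase 'a': 0 ⇒ 0;  out=∅∪out(0)=∅
  fail(2) 'cb': from fail(1)=0 chase 'b': 0 ⇒ 5;  out=∅∪out(5)=∅
  fail(6) 'ba': from fail(5)=0 chase 'a': 0 ⇒ 11;  out=∅∪out(11)=∅
  fail(12) 'ac': from fail(11)=0 chase 'c': 0 ⇒ 1;  out=∅∪out(1)=∅
  fail(3) 'cba': from fail(2)=5 chase 'a': 5 ⇒ 6;  out=∅∪out(6)=∅
  fail(7) 'bac': from fail(6)=11 chase 'c': 11 ⇒ 12;  out=∅∪out(12)=∅
  fail(10) 'cbc': from fail(2)=5 chase 'c': 5→0 ⇒ 1;  out={3}∪out(1)={3}
  fail(13) 'acb': from fail(12)=1 chase 'b': 1 ⇒ 2;  out=∅∪out(2)=∅
  fail(4) 'cbab': from fail(3)=6 chase 'b': 6→11→0 ⇒ 5;  out={0}∪out(5)={0}
  fail(8) 'bacb': from fail(7)=12 chase 'b': 12 ⇒ 13;  out={1}∪out(13)={1}
  fail(14) 'acba': from fail(13)=2 chase 'a': 2 ⇒ 3;  out={4}∪out(3)={4}
  fail(9) 'bacba': from fail(8)=13 chase 'a': 13 ⇒ 14;  out={2}∪out(14)={2,4}

Scan:
pos 0 'b': at 5
pos 1 'c': at 1 ·f
pos 2 'b': at 2
pos 3 'a': at 3
pos 4 'c': at 7 ·f
pos 5 'b': at 8  ** P1@[2:5]
pos 6 'a': at 9  ** P2@[2:6],P4@[3:6]
pos 7 'a': at 11 ·f
pos 8 'c': at 12
pos 9 'b': at 13
pos 10 'a': at 14  ** P4@[7:10]
pos 11 'c': at 7 ·f
pos 12 'b': at 8  ** P1@[9:12]
pos 13 'c': at 10 ·f  ** P3@[11:13]
pos 14 'c': at 1 ·f
pos 15 'b': at 2
pos 16 'a': at 3
pos 17 'b': at 4  ** P0@[14:17]
pos 18 'b': at 5 ·f
pos 19 'a': at 6
pos 20 'c': at 7
pos 21 'b': at 8  ** P1@[18:21]
pos 22 'a': at 9  ** P2@[18:22],P4@[19:22]
pos 23 'a': at 11 ·f
pos 24 'c': at 12
pos 25 'b': at 13
pos 26 'a': at 14  ** P4@[23:26]
pos 27 'c': at 7 ·f
pos 28 'b': at 8  ** P1@[25:28]
pos 29 'c': at 10 ·f  ** P3@[27:29]
pos 30 'c': at 1 ·f
pos 31 'b': at 2
pos 32 'a': at 3
pos 33 'c': at 7 ·f
pos 34 'b': at 8  ** P1@[31:34]
pos 35 'b': at 5 ·f
pos 36 'a': at 6
pos 37 'c': at 7
pos 38 'b': at 8  ** P1@[35:38]
pos 39 'a': at 9  ** P2@[35:39],P4@[36:39]
pos 40 'b': at 4 ·f  ** P0@[37:40]
pos 41 'a': at 6 ·f
pos 42 'c': at 7
pos 43 'b': at 8  ** P1@[40:43]
pos 44 'a': at 9  ** P2@[40:44],P4@[41:44]
pos 45 'b': at 4 ·f  ** P0@[42:45]
pos 46 'b': at 5 ·f
pos 47 'a': at 6
pos 48 'c': at 7
pos 49 'b': at 8  ** P1@[46:49]
pos 50 'c': at 10 ·f  ** P3@[48:50]
pos 51 'b': at 2 ·f
pos 52 'a': at 3
pos 53 'b': at 4  ** P0@[50:53]
pos 54 'b': at 5 ·f
pos 55 'a': at 6
pos 56 'a': at 11 ·f
pos 57 'c': at 12
pos 58 'b': at 13
pos 59 'a': at 14  ** P4@[56:59]
pos 60 'b': at 4 ·f  ** P0@[57:60]
pos 61 'a': at 6 ·f
pos 62 'b': at 5 ·f
pos 63 'b': at 5 ·f
pos 64 'a': at 6

Matches: [[5,1],[6,2],[6,4],[10,4],[12,1],[13,3],[17,0],[21,1],[22,2],[22,4],[26,4],[28,1],[29,3],[34,1],[38,1],[39,2],[39,4],[40,0],[43,1],[44,2],[44,4],[45,0],[49,1],[50,3],[53,0],[59,4],[60,0]]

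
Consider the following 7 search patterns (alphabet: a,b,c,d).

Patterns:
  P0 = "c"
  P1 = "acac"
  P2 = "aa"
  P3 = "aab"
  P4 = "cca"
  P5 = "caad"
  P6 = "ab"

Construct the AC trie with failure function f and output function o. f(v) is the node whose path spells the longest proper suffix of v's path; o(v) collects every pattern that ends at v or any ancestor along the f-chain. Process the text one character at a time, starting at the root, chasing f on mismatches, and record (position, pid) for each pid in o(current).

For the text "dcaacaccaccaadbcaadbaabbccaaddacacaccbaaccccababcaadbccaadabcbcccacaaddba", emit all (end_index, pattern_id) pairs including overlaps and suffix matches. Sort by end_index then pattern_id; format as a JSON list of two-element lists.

Build:
Trie (insert patterns):
  n0 'ε': a→2 c→1
  n1 'c': a→10 c→8  ←P0
  n2 'a': a→6 b→13 c→3
  n3 'ac': a→4
  n4 'aca': c→5
  n5 'acac': ·  ←P1
  n6 'aa': b→7  ←P2
  n7 'aab': ·  ←P3
  n8 'cc': a→9
  n9 'cca': ·  ←P4
  n10 'ca': a→11
  n11 'caa': d→12
  n12 'caad': ·  ←P5
  n13 'ab': ·  ←P6

Failure links (BFS by depth):
  fail(1) 'c': from fail(0)=0 chase 'c': 0 ⇒ 0;  out={0}∪out(0)={0}
  fail(2) 'a': from fail(0)=0 chase 'a': 0 ⇒ 0;  out=∅∪out(0)=∅
  fail(3) 'ac': from fail(2)=0 chase 'c': 0 ⇒ 1;  out=∅∪out(1)={0}
  fail(6) 'aa': from fail(2)=0 chase 'a': 0 ⇒ 2;  out={2}∪out(2)={2}
  fail(8) 'cc': from fail(1)=0 chase 'c': 0 ⇒ 1;  out=∅∪out(1)={0}
  fail(10) 'ca': from fail(1)=0 chase 'a': 0 ⇒ 2;  out=∅∪out(2)=∅
  fail(13) 'ab': from fail(2)=0 chase 'b': 0 ⇒ 0;  out={6}∪out(0)={6}
  fail(4) 'aca': from fail(3)=1 chase 'a': 1 ⇒ 10;  out=∅∪out(10)=∅
  fail(7) 'aab': from fail(6)=2 chase 'b': 2 ⇒ 13;  out={3}∪out(13)={3,6}
  fail(9) 'cca': from fail(8)=1 chase 'a': 1 ⇒ 10;  out={4}∪out(10)={4}
  fail(11) 'caa': from fail(10)=2 chase 'a': 2 ⇒ 6;  out=∅∪out(6)={2}
  fail(5) 'acac': from fail(4)=10 chase 'c': 10→2 ⇒ 3;  out={1}∪out(3)={0,1}
  fail(12) 'caad': from fail(11)=6 chase 'd': 6→2→0 ⇒ 0;  out={5}∪out(0)={5}

Scan:
[0] read 'd'  n0⇒n0
[1] read 'c'  n0⇒n1  ** P0@[1:1]
[2] read 'a'  n1⇒n10
[3] read 'a'  n10⇒n11  ** P2@[2:3]
[4] read 'c'  n11⇒n3 (fail-walked)  ** P0@[4:4]
[5] read 'a'  n3⇒n4
[6] read 'c'  n4⇒n5  ** P0@[6:6],P1@[3:6]
[7] read 'c'  n5⇒n8 (fail-walked)  ** P0@[7:7]
[8] read 'a'  n8⇒n9  ** P4@[6:8]
[9] read 'c'  n9⇒n3 (fail-walked)  ** P0@[9:9]
[10] read 'c'  n3⇒n8 (fail-walked)  ** P0@[10:10]
[11] read 'a'  n8⇒n9  ** P4@[9:11]
[12] read 'a'  n9⇒n11 (fail-walked)  ** P2@[11:12]
[13] read 'd'  n11⇒n12  ** P5@[10:13]
[14] read 'b'  n12⇒n0 (fail-walked)
[15] read 'c'  n0⇒n1  ** P0@[15:15]
[16] read 'a'  n1⇒n10
[17] read 'a'  n10⇒n11  ** P2@[16:17]
[18] read 'd'  n11⇒n12  ** P5@[15:18]
[19] read 'b'  n12⇒n0 (fail-walked)
[20] read 'a'  n0⇒n2
[21] read 'a'  n2⇒n6  ** P2@[20:21]
[22] read 'b'  n6⇒n7  ** P3@[20:22],P6@[21:22]
[23] read 'b'  n7⇒n0 (fail-walked)
[24] read 'c'  n0⇒n1  ** P0@[24:24]
[25] read 'c'  n1⇒n8  ** P0@[25:25]
[26] read 'a'  n8⇒n9  ** P4@[24:26]
[27] read 'a'  n9⇒n11 (fail-walked)  ** P2@[26:27]
[28] read 'd'  n11⇒n12  ** P5@[25:28]
[29] read 'd'  n12⇒n0 (fail-walked)
[30] read 'a'  n0⇒n2
[31] read 'c'  n2⇒n3  ** P0@[31:31]
[32] read 'a'  n3⇒n4
[33] read 'c'  n4⇒n5  ** P0@[33:33],P1@[30:33]
[34] read 'a'  n5⇒n4 (fail-walked)
[35] read 'c'  n4⇒n5  ** P0@[35:35],P1@[32:35]
[36] read 'c'  n5⇒n8 (fail-walked)  ** P0@[36:36]
[37] read 'b'  n8⇒n0 (fail-walked)
[38] read 'a'  n0⇒n2
[39] read 'a'  n2⇒n6  ** P2@[38:39]
[40] read 'c'  n6⇒n3 (fail-walked)  ** P0@[40:40]
[41] read 'c'  n3⇒n8 (fail-walked)  ** P0@[41:41]
[42] read 'c'  n8⇒n8 (fail-walked)  ** P0@[42:42]
[43] read 'c'  n8⇒n8 (fail-walked)  ** P0@[43:43]
[44] read 'a'  n8⇒n9  ** P4@[42:44]
[45] read 'b'  n9⇒n13 (fail-walked)  ** P6@[44:45]
[46] read 'a'  n13⇒n2 (fail-walked)
[47] read 'b'  n2⇒n13  ** P6@[46:47]
[48] read 'c'  n13⇒n1 (fail-walked)  ** P0@[48:48]
[49] read 'a'  n1⇒n10
[50] read 'a'  n10⇒n11  ** P2@[49:50]
[51] read 'd'  n11⇒n12  ** P5@[48:51]
[52] read 'b'  n12⇒n0 (fail-walked)
[53] read 'c'  n0⇒n1  ** P0@[53:53]
[54] read 'c'  n1⇒n8  ** P0@[54:54]
[55] read 'a'  n8⇒n9  ** P4@[53:55]
[56] read 'a'  n9⇒n11 (fail-walked)  ** P2@[55:56]
[57] read 'd'  n11⇒n12  ** P5@[54:57]
[58] read 'a'  n12⇒n2 (fail-walked)
[59] read 'b'  n2⇒n13  ** P6@[58:59]
[60] read 'c'  n13⇒n1 (fail-walked)  ** P0@[60:60]
[61] read 'b'  n1⇒n0 (fail-walked)
[62] read 'c'  n0⇒n1  ** P0@[62:62]
[63] read 'c'  n1⇒n8  ** P0@[63:63]
[64] read 'c'  n8⇒n8 (fail-walked)  ** P0@[64:64]
[65] read 'a'  n8⇒n9  ** P4@[63:65]
[66] read 'c'  n9⇒n3 (fail-walked)  ** P0@[66:66]
[67] read 'a'  n3⇒n4
[68] read 'a'  n4⇒n11 (fail-walked)  ** P2@[67:68]
[69] read 'd'  n11⇒n12  ** P5@[66:69]
[70] read 'd'  n12⇒n0 (fail-walked)
[71] read 'b'  n0⇒n0
[72] read 'a'  n0⇒n2

Matches: [[1,0],[3,2],[4,0],[6,0],[6,1],[7,0],[8,4],[9,0],[10,0],[11,4],[12,2],[13,5],[15,0],[17,2],[18,5],[21,2],[22,3],[22,6],[24,0],[25,0],[26,4],[27,2],[28,5],[31,0],[33,0],[33,1],[35,0],[35,1],[36,0],[39,2],[40,0],[41,0],[42,0],[43,0],[44,4],[45,6],[47,6],[48,0],[50,2],[51,5],[53,0],[54,0],[55,4],[56,2],[57,5],[59,6],[60,0],[62,0],[63,0],[64,0],[65,4],[66,0],[68,2],[69,5]]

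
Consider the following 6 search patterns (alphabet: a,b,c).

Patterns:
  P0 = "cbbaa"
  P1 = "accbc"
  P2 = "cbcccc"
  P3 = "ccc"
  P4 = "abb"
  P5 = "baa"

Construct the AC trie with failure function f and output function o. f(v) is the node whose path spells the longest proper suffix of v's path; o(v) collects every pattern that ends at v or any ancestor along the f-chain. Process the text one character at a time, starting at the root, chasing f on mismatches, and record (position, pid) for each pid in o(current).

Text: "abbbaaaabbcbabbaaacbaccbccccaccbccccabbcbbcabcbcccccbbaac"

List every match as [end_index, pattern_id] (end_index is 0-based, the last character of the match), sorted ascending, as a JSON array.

Construct AC machine:
Trie nodes:
  0='ε' goto a→6 b→19 c→1
  1='c' goto b→2 c→15
  2='cb' goto b→3 c→11
  3='cbb' goto a→4
  4='cbba' goto a→5
  5='cbbaa' goto ·  [P0 ends]
  6='a' goto b→17 c→7
  7='ac' goto c→8
  8='acc' goto b→9
  9='accb' goto c→10
  10='accbc' goto ·  [P1 ends]
  11='cbc' goto c→12
  12='cbcc' goto c→13
  13='cbccc' goto c→14
  14='cbcccc' goto ·  [P2 ends]
  15='cc' goto c→16
  16='ccc' goto ·  [P3 ends]
  17='ab' goto b→18
  18='abb' goto ·  [P4 ends]
  19='b' goto a→20
  20='ba' goto a→21
  21='baa' goto ·  [P5 ends]

BFS fail/out derivation:
  n1('c'): parent n0 fail=0; on 'c' 0 → fail=0;  out ∅∪∅=∅
  n6('a'): parent n0 fail=0; on 'a' 0 → fail=0;  out ∅∪∅=∅
  n19('b'): parent n0 fail=0; on 'b' 0 → fail=0;  out ∅∪∅=∅
  n2('cb'): parent n1 fail=0; on 'b' 0 → fail=19;  out ∅∪∅=∅
  n7('ac'): parent n6 fail=0; on 'c' 0 → fail=1;  out ∅∪∅=∅
  n15('cc'): parent n1 fail=0; on 'c' 0 → fail=1;  out ∅∪∅=∅
  n17('ab'): parent n6 fail=0; on 'b' 0 → fail=19;  out ∅∪∅=∅
  n20('ba'): parent n19 fail=0; on 'a' 0 → fail=6;  out ∅∪∅=∅
  n3('cbb'): parent n2 fail=19; on 'b' 19→0 → fail=19;  out ∅∪∅=∅
  n8('acc'): parent n7 fail=1; on 'c' 1 → fail=15;  out ∅∪∅=∅
  n11('cbc'): parent n2 fail=19; on 'c' 19→0 → fail=1;  out ∅∪∅=∅
  n16('ccc'): parent n15 fail=1; on 'c' 1 → fail=15;  out {3}∪∅={3}
  n18('abb'): parent n17 fail=19; on 'b' 19→0 → fail=19;  out {4}∪∅={4}
  n21('baa'): parent n20 fail=6; on 'a' 6→0 → fail=6;  out {5}∪∅={5}
  n4('cbba'): parent n3 fail=19; on 'a' 19 → fail=20;  out ∅∪∅=∅
  n9('accb'): parent n8 fail=15; on 'b' 15→1 → fail=2;  out ∅∪∅=∅
  n12('cbcc'): parent n11 fail=1; on 'c' 1 → fail=15;  out ∅∪∅=∅
  n5('cbbaa'): parent n4 fail=20; on 'a' 20 → fail=21;  out {0}∪{5}={0,5}
  n10('accbc'): parent n9 fail=2; on 'c' 2 → fail=11;  out {1}∪∅={1}
  n13('cbccc'): parent n12 fail=15; on 'c' 15 → fail=16;  out ∅∪{3}={3}
  n14('cbcccc'): parent n13 fail=16; on 'c' 16→15 → fail=16;  out {2}∪{3}={2,3}

Scan:
pos 0 'a': at 6
pos 1 'b': at 17
pos 2 'b': at 18  emit P4@[0:2]
pos 3 'b': at 19 (fail-walked)
pos 4 'a': at 20
pos 5 'a': at 21  emit P5@[3:5]
pos 6 'a': at 6 (fail-walked)
pos 7 'a': at 6 (fail-walked)
pos 8 'b': at 17
pos 9 'b': at 18  emit P4@[7:9]
pos 10 'c': at 1 (fail-walked)
pos 11 'b': at 2
pos 12 'a': at 20 (fail-walked)
pos 13 'b': at 17 (fail-walked)
pos 14 'b': at 18  emit P4@[12:14]
pos 15 'a': at 20 (fail-walked)
pos 16 'a': at 21  emit P5@[14:16]
pos 17 'a': at 6 (fail-walked)
pos 18 'c': at 7
pos 19 'b': at 2 (fail-walked)
pos 20 'a': at 20 (fail-walked)
pos 21 'c': at 7 (fail-walked)
pos 22 'c': at 8
pos 23 'b': at 9
pos 24 'c': at 10  emit P1@[20:24]
pos 25 'c': at 12 (fail-walked)
pos 26 'c': at 13  emit P3@[24:26]
pos 27 'c': at 14  emit P2@[22:27],P3@[25:27]
pos 28 'a': at 6 (fail-walked)
pos 29 'c': at 7
pos 30 'c': at 8
pos 31 'b': at 9
pos 32 'c': at 10  emit P1@[28:32]
pos 33 'c': at 12 (fail-walked)
pos 34 'c': at 13  emit P3@[32:34]
pos 35 'c': at 14  emit P2@[30:35],P3@[33:35]
pos 36 'a': at 6 (fail-walked)
pos 37 'b': at 17
pos 38 'b': at 18  emit P4@[36:38]
pos 39 'c': at 1 (fail-walked)
pos 40 'b': at 2
pos 41 'b': at 3
pos 42 'c': at 1 (fail-walked)
pos 43 'a': at 6 (fail-walked)
pos 44 'b': at 17
pos 45 'c': at 1 (fail-walked)
pos 46 'b': at 2
pos 47 'c': at 11
pos 48 'c': at 12
pos 49 'c': at 13  emit P3@[47:49]
pos 50 'c': at 14  emit P2@[45:50],P3@[48:50]
pos 51 'c': at 16 (fail-walked)  emit P3@[49:51]
pos 52 'b': at 2 (fail-walked)
pos 53 'b': at 3
pos 54 'a': at 4
pos 55 'a': at 5  emit P0@[51:55],P5@[53:55]
pos 56 'c': at 7 (fail-walked)

Result: [[2,4],[5,5],[9,4],[14,4],[16,5],[24,1],[26,3],[27,2],[27,3],[32,1],[34,3],[35,2],[35,3],[38,4],[49,3],[50,2],[50,3],[51,3],[55,0],[55,5]]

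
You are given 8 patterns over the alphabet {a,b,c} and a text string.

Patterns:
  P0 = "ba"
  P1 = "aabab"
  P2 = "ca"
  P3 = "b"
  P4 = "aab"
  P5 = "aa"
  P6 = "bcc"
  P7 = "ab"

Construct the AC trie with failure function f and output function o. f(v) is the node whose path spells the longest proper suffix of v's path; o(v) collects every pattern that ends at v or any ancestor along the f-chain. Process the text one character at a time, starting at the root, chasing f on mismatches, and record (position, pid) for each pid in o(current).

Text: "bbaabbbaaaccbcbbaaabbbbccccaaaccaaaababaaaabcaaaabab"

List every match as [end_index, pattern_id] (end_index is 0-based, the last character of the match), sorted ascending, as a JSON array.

Construct AC machine:
Trie nodes:
  n0 'ε': a→3 b→1 c→8
  n1 'b': a→2 c→10  ←P3
  n2 'ba': ·  ←P0
  n3 'a': a→4 b→12
  n4 'aa': b→5  ←P5
  n5 'aab': a→6  ←P4
  n6 'aaba': b→7
  n7 'aabab': ·  ←P1
  n8 'c': a→9
  n9 'ca': ·  ←P2
  n10 'bc': c→11
  n11 'bcc': ·  ←P6
  n12 'ab': ·  ←P7

BFS fail/out derivation:
  n1('b'): parent n0 fail=0; on 'b' 0 → fail=0;  out {3}∪∅={3}
  n3('a'): parent n0 fail=0; on 'a' 0 → fail=0;  out ∅∪∅=∅
  n8('c'): parent n0 fail=0; on 'c' 0 → fail=0;  out ∅∪∅=∅
  n2('ba'): parent n1 fail=0; on 'a' 0 → fail=3;  out {0}∪∅={0}
  n4('aa'): parent n3 fail=0; on 'a' 0 → fail=3;  out {5}∪∅={5}
  n9('ca'): parent n8 fail=0; on 'a' 0 → fail=3;  out {2}∪∅={2}
  n10('bc'): parent n1 fail=0; on 'c' 0 → fail=8;  out ∅∪∅=∅
  n12('ab'): parent n3 fail=0; on 'b' 0 → fail=1;  out {7}∪{3}={3,7}
  n5('aab'): parent n4 fail=3; on 'b' 3 → fail=12;  out {4}∪{3,7}={3,4,7}
  n11('bcc'): parent n10 fail=8; on 'c' 8→0 → fail=8;  out {6}∪∅={6}
  n6('aaba'): parent n5 fail=12; on 'a' 12→1 → fail=2;  out ∅∪{0}={0}
  n7('aabab'): parent n6 fail=2; on 'b' 2→3 → fail=12;  out {1}∪{3,7}={1,3,7}

Run:
[0] read 'b'  n0⇒n1  ** P3@[0:0]
[1] read 'b'  n1⇒n1 (via fail)  ** P3@[1:1]
[2] read 'a'  n1⇒n2  ** P0@[1:2]
[3] read 'a'  n2⇒n4 (via fail)  ** P5@[2:3]
[4] read 'b'  n4⇒n5  ** P3@[4:4],P4@[2:4],P7@[3:4]
[5] read 'b'  n5⇒n1 (via fail)  ** P3@[5:5]
[6] read 'b'  n1⇒n1 (via fail)  ** P3@[6:6]
[7] read 'a'  n1⇒n2  ** P0@[6:7]
[8] read 'a'  n2⇒n4 (via fail)  ** P5@[7:8]
[9] read 'a'  n4⇒n4 (via fail)  ** P5@[8:9]
[10] read 'c'  n4⇒n8 (via fail)
[11] read 'c'  n8⇒n8 (via fail)
[12] read 'b'  n8⇒n1 (via fail)  ** P3@[12:12]
[13] read 'c'  n1⇒n10
[14] read 'b'  n10⇒n1 (via fail)  ** P3@[14:14]
[15] read 'b'  n1⇒n1 (via fail)  ** P3@[15:15]
[16] read 'a'  n1⇒n2  ** P0@[15:16]
[17] read 'a'  n2⇒n4 (via fail)  ** P5@[16:17]
[18] read 'a'  n4⇒n4 (via fail)  ** P5@[17:18]
[19] read 'b'  n4⇒n5  ** P3@[19:19],P4@[17:19],P7@[18:19]
[20] read 'b'  n5⇒n1 (via fail)  ** P3@[20:20]
[21] read 'b'  n1⇒n1 (via fail)  ** P3@[21:21]
[22] read 'b'  n1⇒n1 (via fail)  ** P3@[22:22]
[23] read 'c'  n1⇒n10
[24] read 'c'  n10⇒n11  ** P6@[22:24]
[25] read 'c'  n11⇒n8 (via fail)
[26] read 'c'  n8⇒n8 (via fail)
[27] read 'a'  n8⇒n9  ** P2@[26:27]
[28] read 'a'  n9⇒n4 (via fail)  ** P5@[27:28]
[29] read 'a'  n4⇒n4 (via fail)  ** P5@[28:29]
[30] read 'c'  n4⇒n8 (via fail)
[31] read 'c'  n8⇒n8 (via fail)
[32] read 'a'  n8⇒n9  ** P2@[31:32]
[33] read 'a'  n9⇒n4 (via fail)  ** P5@[32:33]
[34] read 'a'  n4⇒n4 (via fail)  ** P5@[33:34]
[35] read 'a'  n4⇒n4 (via fail)  ** P5@[34:35]
[36] read 'b'  n4⇒n5  ** P3@[36:36],P4@[34:36],P7@[35:36]
[37] read 'a'  n5⇒n6  ** P0@[36:37]
[38] read 'b'  n6⇒n7  ** P1@[34:38],P3@[38:38],P7@[37:38]
[39] read 'a'  n7⇒n2 (via fail)  ** P0@[38:39]
[40] read 'a'  n2⇒n4 (via fail)  ** P5@[39:40]
[41] read 'a'  n4⇒n4 (via fail)  ** P5@[40:41]
[42] read 'a'  n4⇒n4 (via fail)  ** P5@[41:42]
[43] read 'b'  n4⇒n5  ** P3@[43:43],P4@[41:43],P7@[42:43]
[44] read 'c'  n5⇒n10 (via fail)
[45] read 'a'  n10⇒n9 (via fail)  ** P2@[44:45]
[46] read 'a'  n9⇒n4 (via fail)  ** P5@[45:46]
[47] read 'a'  n4⇒n4 (via fail)  ** P5@[46:47]
[48] read 'a'  n4⇒n4 (via fail)  ** P5@[47:48]
[49] read 'b'  n4⇒n5  ** P3@[49:49],P4@[47:49],P7@[48:49]
[50] read 'a'  n5⇒n6  ** P0@[49:50]
[51] read 'b'  n6⇒n7  ** P1@[47:51],P3@[51:51],P7@[50:51]

Result: [[0,3],[1,3],[2,0],[3,5],[4,3],[4,4],[4,7],[5,3],[6,3],[7,0],[8,5],[9,5],[12,3],[14,3],[15,3],[16,0],[17,5],[18,5],[19,3],[19,4],[19,7],[20,3],[21,3],[22,3],[24,6],[27,2],[28,5],[29,5],[32,2],[33,5],[34,5],[35,5],[36,3],[36,4],[36,7],[37,0],[38,1],[38,3],[38,7],[39,0],[40,5],[41,5],[42,5],[43,3],[43,4],[43,7],[45,2],[46,5],[47,5],[48,5],[49,3],[49,4],[49,7],[50,0],[51,1],[51,3],[51,7]]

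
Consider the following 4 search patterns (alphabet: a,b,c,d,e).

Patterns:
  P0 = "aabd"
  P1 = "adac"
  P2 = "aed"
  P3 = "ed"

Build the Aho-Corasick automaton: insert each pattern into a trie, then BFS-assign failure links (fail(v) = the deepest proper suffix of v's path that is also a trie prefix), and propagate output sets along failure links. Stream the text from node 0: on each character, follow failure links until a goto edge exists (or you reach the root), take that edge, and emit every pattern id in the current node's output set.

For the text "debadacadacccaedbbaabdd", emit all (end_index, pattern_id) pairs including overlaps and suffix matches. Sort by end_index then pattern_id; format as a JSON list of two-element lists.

Construct AC machine:
Trie nodes:
  n0 'ε': a→1 e→10
  n1 'a': a→2 d→5 e→8
  n2 'aa': b→3
  n3 'aab': d→4
  n4 'aabd': ·  ←P0
  n5 'ad': a→6
  n6 'ada': c→7
  n7 'adac': ·  ←P1
  n8 'ae': d→9
  n9 'aed': ·  ←P2
  n10 'e': d→11
  n11 'ed': ·  ←P3

Failure links (BFS by depth):
  n1('a'): parent n0 fail=0; on 'a' 0 → fail=0;  out ∅∪∅=∅
  n10('e'): parent n0 fail=0; on 'e' 0 → fail=0;  out ∅∪∅=∅
  n2('aa'): parent n1 fail=0; on 'a' 0 → fail=1;  out ∅∪∅=∅
  n5('ad'): parent n1 fail=0; on 'd' 0 → fail=0;  out ∅∪∅=∅
  n8('ae'): parent n1 fail=0; on 'e' 0 → fail=10;  out ∅∪∅=∅
  n11('ed'): parent n10 fail=0; on 'd' 0 → fail=0;  out {3}∪∅={3}
  n3('aab'): parent n2 fail=1; on 'b' 1→0 → fail=0;  out ∅∪∅=∅
  n6('ada'): parent n5 fail=0; on 'a' 0 → fail=1;  out ∅∪∅=∅
  n9('aed'): parent n8 fail=10; on 'd' 10 → fail=11;  out {2}∪{3}={2,3}
  n4('aabd'): parent n3 fail=0; on 'd' 0 → fail=0;  out {0}∪∅={0}
  n7('adac'): parent n6 fail=1; on 'c' 1→0 → fail=0;  out {1}∪∅={1}

Run:
i=0 'd': node 0→0
i=1 'e': node 0→10
i=2 'b': node 10→0 (fail-walked)
i=3 'a': node 0→1
i=4 'd': node 1→5
i=5 'a': node 5→6
i=6 'c': node 6→7  ** P1@[3:6]
i=7 'a': node 7→1 (fail-walked)
i=8 'd': node 1→5
i=9 'a': node 5→6
i=10 'c': node 6→7  ** P1@[7:10]
i=11 'c': node 7→0 (fail-walked)
i=12 'c': node 0→0
i=13 'a': node 0→1
i=14 'e': node 1→8
i=15 'd': node 8→9  ** P2@[13:15],P3@[14:15]
i=16 'b': node 9→0 (fail-walked)
i=17 'b': node 0→0
i=18 'a': node 0→1
i=19 'a': node 1→2
i=20 'b': node 2→3
i=21 'd': node 3→4  ** P0@[18:21]
i=22 'd': node 4→0 (fail-walked)

All matches (sorted): [[6,1],[10,1],[15,2],[15,3],[21,0]]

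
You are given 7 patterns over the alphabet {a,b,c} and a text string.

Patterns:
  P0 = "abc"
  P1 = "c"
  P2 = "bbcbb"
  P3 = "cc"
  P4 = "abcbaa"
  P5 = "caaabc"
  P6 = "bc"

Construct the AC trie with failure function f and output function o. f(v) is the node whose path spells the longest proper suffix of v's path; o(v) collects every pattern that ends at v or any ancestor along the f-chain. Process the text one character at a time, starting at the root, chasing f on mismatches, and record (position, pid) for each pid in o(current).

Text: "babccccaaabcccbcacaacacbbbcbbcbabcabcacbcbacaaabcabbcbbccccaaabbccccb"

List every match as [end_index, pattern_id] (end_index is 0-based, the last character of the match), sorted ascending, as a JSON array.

Build automaton:
Trie nodes:
  0='ε' goto a→1 b→5 c→4
  1='a' goto b→2
  2='ab' goto c→3
  3='abc' goto b→11  ←P0
  4='c' goto a→14 c→10  ←P1
  5='b' goto b→6 c→19
  6='bb' goto c→7
  7='bbc' goto b→8
  8='bbcb' goto b→9
  9='bbcbb' goto ·  ←P2
  10='cc' goto ·  ←P3
  11='abcb' goto a→12
  12='abcba' goto a→13
  13='abcbaa' goto ·  ←P4
  14='ca' goto a→15
  15='caa' goto a→16
  16='caaa' goto b→17
  17='caaab' goto c→18
  18='caaabc' goto ·  ←P5
  19='bc' goto ·  ←P6

BFS fail/out derivation:
  fail(1) 'a': from fail(0)=0 chase 'a': 0 ⇒ 0;  out=∅∪out(0)=∅
  fail(4) 'c': from fail(0)=0 chase 'c': 0 ⇒ 0;  out={1}∪out(0)={1}
  fail(5) 'b': from fail(0)=0 chase 'b': 0 ⇒ 0;  out=∅∪out(0)=∅
  fail(2) 'ab': from fail(1)=0 chase 'b': 0 ⇒ 5;  out=∅∪out(5)=∅
  fail(6) 'bb': from fail(5)=0 chase 'b': 0 ⇒ 5;  out=∅∪out(5)=∅
  fail(10) 'cc': from fail(4)=0 chase 'c': 0 ⇒ 4;  out={3}∪out(4)={1,3}
  fail(14) 'ca': from fail(4)=0 chase 'a': 0 ⇒ 1;  out=∅∪out(1)=∅
  fail(19) 'bc': from fail(5)=0 chase 'c': 0 ⇒ 4;  out={6}∪out(4)={1,6}
  fail(3) 'abc': from fail(2)=5 chase 'c': 5 ⇒ 19;  out={0}∪out(19)={0,1,6}
  fail(7) 'bbc': from fail(6)=5 chase 'c': 5 ⇒ 19;  out=∅∪out(19)={1,6}
  fail(15) 'caa': from fail(14)=1 chase 'a': 1→0 ⇒ 1;  out=∅∪out(1)=∅
  fail(8) 'bbcb': from fail(7)=19 chase 'b': 19→4→0 ⇒ 5;  out=∅∪out(5)=∅
  fail(11) 'abcb': from fail(3)=19 chase 'b': 19→4→0 ⇒ 5;  out=∅∪out(5)=∅
  fail(16) 'caaa': from fail(15)=1 chase 'a': 1→0 ⇒ 1;  out=∅∪out(1)=∅
  fail(9) 'bbcbb': from fail(8)=5 chase 'b': 5 ⇒ 6;  out={2}∪out(6)={2}
  fail(12) 'abcba': from fail(11)=5 chase 'a': 5→0 ⇒ 1;  out=∅∪out(1)=∅
  fail(17) 'caaab': from fail(16)=1 chase 'b': 1 ⇒ 2;  out=∅∪out(2)=∅
  fail(13) 'abcbaa': from fail(12)=1 chase 'a': 1→0 ⇒ 1;  out={4}∪out(1)={4}
  fail(18) 'caaabc': from fail(17)=2 chase 'c': 2 ⇒ 3;  out={5}∪out(3)={0,1,5,6}

Run:
i=0 'b': node 0→5
i=1 'a': node 5→1 (via fail)
i=2 'b': node 1→2
i=3 'c': node 2→3  emit P0@[1:3],P1@[3:3],P6@[2:3]
i=4 'c': node 3→10 (via fail)  emit P1@[4:4],P3@[3:4]
i=5 'c': node 10→10 (via fail)  emit P1@[5:5],P3@[4:5]
i=6 'c': node 10→10 (via fail)  emit P1@[6:6],P3@[5:6]
i=7 'a': node 10→14 (via fail)
i=8 'a': node 14→15
i=9 'a': node 15→16
i=10 'b': node 16→17
i=11 'c': node 17→18  emit P0@[9:11],P1@[11:11],P5@[6:11],P6@[10:11]
i=12 'c': node 18→10 (via fail)  emit P1@[12:12],P3@[11:12]
i=13 'c': node 10→10 (via fail)  emit P1@[13:13],P3@[12:13]
i=14 'b': node 10→5 (via fail)
i=15 'c': node 5→19  emit P1@[15:15],P6@[14:15]
i=16 'a': node 19→14 (via fail)
i=17 'c': node 14→4 (via fail)  emit P1@[17:17]
i=18 'a': node 4→14
i=19 'a': node 14→15
i=20 'c': node 15→4 (via fail)  emit P1@[20:20]
i=21 'a': node 4→14
i=22 'c': node 14→4 (via fail)  emit P1@[22:22]
i=23 'b': node 4→5 (via fail)
i=24 'b': node 5→6
i=25 'b': node 6→6 (via fail)
i=26 'c': node 6→7  emit P1@[26:26],P6@[25:26]
i=27 'b': node 7→8
i=28 'b': node 8→9  emit P2@[24:28]
i=29 'c': node 9→7 (via fail)  emit P1@[29:29],P6@[28:29]
i=30 'b': node 7→8
i=31 'a': node 8→1 (via fail)
i=32 'b': node 1→2
i=33 'c': node 2→3  emit P0@[31:33],P1@[33:33],P6@[32:33]
i=34 'a': node 3→14 (via fail)
i=35 'b': node 14→2 (via fail)
i=36 'c': node 2→3  emit P0@[34:36],P1@[36:36],P6@[35:36]
i=37 'a': node 3→14 (via fail)
i=38 'c': node 14→4 (via fail)  emit P1@[38:38]
i=39 'b': node 4→5 (via fail)
i=40 'c': node 5→19  emit P1@[40:40],P6@[39:40]
i=41 'b': node 19→5 (via fail)
i=42 'a': node 5→1 (via fail)
i=43 'c': node 1→4 (via fail)  emit P1@[43:43]
i=44 'a': node 4→14
i=45 'a': node 14→15
i=46 'a': node 15→16
i=47 'b': node 16→17
i=48 'c': node 17→18  emit P0@[46:48],P1@[48:48],P5@[43:48],P6@[47:48]
i=49 'a': node 18→14 (via fail)
i=50 'b': node 14→2 (via fail)
i=51 'b': node 2→6 (via fail)
i=52 'c': node 6→7  emit P1@[52:52],P6@[51:52]
i=53 'b': node 7→8
i=54 'b': node 8→9  emit P2@[50:54]
i=55 'c': node 9→7 (via fail)  emit P1@[55:55],P6@[54:55]
i=56 'c': node 7→10 (via fail)  emit P1@[56:56],P3@[55:56]
i=57 'c': node 10→10 (via fail)  emit P1@[57:57],P3@[56:57]
i=58 'c': node 10→10 (via fail)  emit P1@[58:58],P3@[57:58]
i=59 'a': node 10→14 (via fail)
i=60 'a': node 14→15
i=61 'a': node 15→16
i=62 'b': node 16→17
i=63 'b': node 17→6 (via fail)
i=64 'c': node 6→7  emit P1@[64:64],P6@[63:64]
i=65 'c': node 7→10 (via fail)  emit P1@[65:65],P3@[64:65]
i=66 'c': node 10→10 (via fail)  emit P1@[66:66],P3@[65:66]
i=67 'c': node 10→10 (via fail)  emit P1@[67:67],P3@[66:67]
i=68 'b': node 10→5 (via fail)

Matches: [[3,0],[3,1],[3,6],[4,1],[4,3],[5,1],[5,3],[6,1],[6,3],[11,0],[11,1],[11,5],[11,6],[12,1],[12,3],[13,1],[13,3],[15,1],[15,6],[17,1],[20,1],[22,1],[26,1],[26,6],[28,2],[29,1],[29,6],[33,0],[33,1],[33,6],[36,0],[36,1],[36,6],[38,1],[40,1],[40,6],[43,1],[48,0],[48,1],[48,5],[48,6],[52,1],[52,6],[54,2],[55,1],[55,6],[56,1],[56,3],[57,1],[57,3],[58,1],[58,3],[64,1],[64,6],[65,1],[65,3],[66,1],[66,3],[67,1],[67,3]]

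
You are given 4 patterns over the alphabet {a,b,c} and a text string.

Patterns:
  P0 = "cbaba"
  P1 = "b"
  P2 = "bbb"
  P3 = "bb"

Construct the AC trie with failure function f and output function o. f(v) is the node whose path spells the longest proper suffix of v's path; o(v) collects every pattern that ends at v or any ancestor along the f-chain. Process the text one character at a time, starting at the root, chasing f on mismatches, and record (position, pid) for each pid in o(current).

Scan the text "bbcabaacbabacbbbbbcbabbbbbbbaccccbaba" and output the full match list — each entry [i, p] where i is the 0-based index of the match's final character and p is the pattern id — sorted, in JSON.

Build automaton:
Trie nodes:
  0='ε' goto b→6 c→1
  1='c' goto b→2
  2='cb' goto a→3
  3='cba' goto b→4
  4='cbab' goto a→5
  5='cbaba' goto ·  [P0 ends]
  6='b' goto b→7  [P1 ends]
  7='bb' goto b→8  [P3 ends]
  8='bbb' goto ·  [P2 ends]

BFS fail/out derivation:
  fail(1) 'c': from fail(0)=0 chase 'c': 0 ⇒ 0;  out=∅∪out(0)=∅
  fail(6) 'b': from fail(0)=0 chase 'b': 0 ⇒ 0;  out={1}∪out(0)={1}
  fail(2) 'cb': from fail(1)=0 chase 'b': 0 ⇒ 6;  out=∅∪out(6)={1}
  fail(7) 'bb': from fail(6)=0 chase 'b': 0 ⇒ 6;  out={3}∪out(6)={1,3}
  fail(3) 'cba': from fail(2)=6 chase 'a': 6→0 ⇒ 0;  out=∅∪out(0)=∅
  fail(8) 'bbb': from fail(7)=6 chase 'b': 6 ⇒ 7;  out={2}∪out(7)={1,2,3}
  fail(4) 'cbab': from fail(3)=0 chase 'b': 0 ⇒ 6;  out=∅∪out(6)={1}
  fail(5) 'cbaba': from fail(4)=6 chase 'a': 6→0 ⇒ 0;  out={0}∪out(0)={0}

Scan:
[0] read 'b'  n0⇒n6  → match P1@[0:0]
[1] read 'b'  n6⇒n7  → match P1@[1:1],P3@[0:1]
[2] read 'c'  n7⇒n1 (fail-walked)
[3] read 'a'  n1⇒n0 (fail-walked)
[4] read 'b'  n0⇒n6  → match P1@[4:4]
[5] read 'a'  n6⇒n0 (fail-walked)
[6] read 'a'  n0⇒n0
[7] read 'c'  n0⇒n1
[8] read 'b'  n1⇒n2  → match P1@[8:8]
[9] read 'a'  n2⇒n3
[10] read 'b'  n3⇒n4  → match P1@[10:10]
[11] read 'a'  n4⇒n5  → match P0@[7:11]
[12] read 'c'  n5⇒n1 (fail-walked)
[13] read 'b'  n1⇒n2  → match P1@[13:13]
[14] read 'b'  n2⇒n7 (fail-walked)  → match P1@[14:14],P3@[13:14]
[15] read 'b'  n7⇒n8  → match P1@[15:15],P2@[13:15],P3@[14:15]
[16] read 'b'  n8⇒n8 (fail-walked)  → match P1@[16:16],P2@[14:16],P3@[15:16]
[17] read 'b'  n8⇒n8 (fail-walked)  → match P1@[17:17],P2@[15:17],P3@[16:17]
[18] read 'c'  n8⇒n1 (fail-walked)
[19] read 'b'  n1⇒n2  → match P1@[19:19]
[20] read 'a'  n2⇒n3
[21] read 'b'  n3⇒n4  → match P1@[21:21]
[22] read 'b'  n4⇒n7 (fail-walked)  → match P1@[22:22],P3@[21:22]
[23] read 'b'  n7⇒n8  → match P1@[23:23],P2@[21:23],P3@[22:23]
[24] read 'b'  n8⇒n8 (fail-walked)  → match P1@[24:24],P2@[22:24],P3@[23:24]
[25] read 'b'  n8⇒n8 (fail-walked)  → match P1@[25:25],P2@[23:25],P3@[24:25]
[26] read 'b'  n8⇒n8 (fail-walked)  → match P1@[26:26],P2@[24:26],P3@[25:26]
[27] read 'b'  n8⇒n8 (fail-walked)  → match P1@[27:27],P2@[25:27],P3@[26:27]
[28] read 'a'  n8⇒n0 (fail-walked)
[29] read 'c'  n0⇒n1
[30] read 'c'  n1⇒n1 (fail-walked)
[31] read 'c'  n1⇒n1 (fail-walked)
[32] read 'c'  n1⇒n1 (fail-walked)
[33] read 'b'  n1⇒n2  → match P1@[33:33]
[34] read 'a'  n2⇒n3
[35] read 'b'  n3⇒n4  → match P1@[35:35]
[36] read 'a'  n4⇒n5  → match P0@[32:36]

Result: [[0,1],[1,1],[1,3],[4,1],[8,1],[10,1],[11,0],[13,1],[14,1],[14,3],[15,1],[15,2],[15,3],[16,1],[16,2],[16,3],[17,1],[17,2],[17,3],[19,1],[21,1],[22,1],[22,3],[23,1],[23,2],[23,3],[24,1],[24,2],[24,3],[25,1],[25,2],[25,3],[26,1],[26,2],[26,3],[27,1],[27,2],[27,3],[33,1],[35,1],[36,0]]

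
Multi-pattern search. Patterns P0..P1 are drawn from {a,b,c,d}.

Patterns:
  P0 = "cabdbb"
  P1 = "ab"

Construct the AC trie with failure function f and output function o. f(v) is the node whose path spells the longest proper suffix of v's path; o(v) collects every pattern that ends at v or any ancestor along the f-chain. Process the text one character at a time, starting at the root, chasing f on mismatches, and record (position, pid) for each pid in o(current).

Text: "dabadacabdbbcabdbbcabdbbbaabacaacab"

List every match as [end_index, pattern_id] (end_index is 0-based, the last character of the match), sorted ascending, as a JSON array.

Construct AC machine:
Trie nodes:
  0='ε' goto a→7 c→1
  1='c' goto a→2
  2='ca' goto b→3
  3='cab' goto d→4
  4='cabd' goto b→5
  5='cabdb' goto b→6
  6='cabdbb' goto ·  [P0 ends]
  7='a' goto b→8
  8='ab' goto ·  [P1 ends]

BFS fail/out derivation:
  n1('c'): parent n0 fail=0; on 'c' 0 → fail=0;  out ∅∪∅=∅
  n7('a'): parent n0 fail=0; on 'a' 0 → fail=0;  out ∅∪∅=∅
  n2('ca'): parent n1 fail=0; on 'a' 0 → fail=7;  out ∅∪∅=∅
  n8('ab'): parent n7 fail=0; on 'b' 0 → fail=0;  out {1}∪∅={1}
  n3('cab'): parent n2 fail=7; on 'b' 7 → fail=8;  out ∅∪{1}={1}
  n4('cabd'): parent n3 fail=8; on 'd' 8→0 → fail=0;  out ∅∪∅=∅
  n5('cabdb'): parent n4 fail=0; on 'b' 0 → fail=0;  out ∅∪∅=∅
  n6('cabdbb'): parent n5 fail=0; on 'b' 0 → fail=0;  out {0}∪∅={0}

Run:
[0] read 'd'  n0⇒n0
[1] read 'a'  n0⇒n7
[2] read 'b'  n7⇒n8  emit P1@[1:2]
[3] read 'a'  n8⇒n7 ·f
[4] read 'd'  n7⇒n0 ·f
[5] read 'a'  n0⇒n7
[6] read 'c'  n7⇒n1 ·f
[7] read 'a'  n1⇒n2
[8] read 'b'  n2⇒n3  emit P1@[7:8]
[9] read 'd'  n3⇒n4
[10] read 'b'  n4⇒n5
[11] read 'b'  n5⇒n6  emit P0@[6:11]
[12] read 'c'  n6⇒n1 ·f
[13] read 'a'  n1⇒n2
[14] read 'b'  n2⇒n3  emit P1@[13:14]
[15] read 'd'  n3⇒n4
[16] read 'b'  n4⇒n5
[17] read 'b'  n5⇒n6  emit P0@[12:17]
[18] read 'c'  n6⇒n1 ·f
[19] read 'a'  n1⇒n2
[20] read 'b'  n2⇒n3  emit P1@[19:20]
[21] read 'd'  n3⇒n4
[22] read 'b'  n4⇒n5
[23] read 'b'  n5⇒n6  emit P0@[18:23]
[24] read 'b'  n6⇒n0 ·f
[25] read 'a'  n0⇒n7
[26] read 'a'  n7⇒n7 ·f
[27] read 'b'  n7⇒n8  emit P1@[26:27]
[28] read 'a'  n8⇒n7 ·f
[29] read 'c'  n7⇒n1 ·f
[30] read 'a'  n1⇒n2
[31] read 'a'  n2⇒n7 ·f
[32] read 'c'  n7⇒n1 ·f
[33] read 'a'  n1⇒n2
[34] read 'b'  n2⇒n3  emit P1@[33:34]

Matches: [[2,1],[8,1],[11,0],[14,1],[17,0],[20,1],[23,0],[27,1],[34,1]]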